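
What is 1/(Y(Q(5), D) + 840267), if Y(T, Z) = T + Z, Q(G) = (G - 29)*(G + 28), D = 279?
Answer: 1/839754 ≈ 1.1908e-6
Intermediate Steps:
Q(G) = (-29 + G)*(28 + G)
1/(Y(Q(5), D) + 840267) = 1/(((-812 + 5**2 - 1*5) + 279) + 840267) = 1/(((-812 + 25 - 5) + 279) + 840267) = 1/((-792 + 279) + 840267) = 1/(-513 + 840267) = 1/839754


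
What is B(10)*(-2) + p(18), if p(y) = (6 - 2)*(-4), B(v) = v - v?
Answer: -16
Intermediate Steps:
B(v) = 0
p(y) = -16 (p(y) = 4*(-4) = -16)
B(10)*(-2) + p(18) = 0*(-2) - 16 = 0 - 16 = -16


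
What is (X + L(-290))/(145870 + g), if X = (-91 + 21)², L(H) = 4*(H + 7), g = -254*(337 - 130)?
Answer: 942/23323 ≈ 0.040389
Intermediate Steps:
g = -52578 (g = -254*207 = -52578)
L(H) = 28 + 4*H (L(H) = 4*(7 + H) = 28 + 4*H)
X = 4900 (X = (-70)² = 4900)
(X + L(-290))/(145870 + g) = (4900 + (28 + 4*(-290)))/(145870 - 52578) = (4900 + (28 - 1160))/93292 = (4900 - 1132)*(1/93292) = 3768*(1/93292) = 942/23323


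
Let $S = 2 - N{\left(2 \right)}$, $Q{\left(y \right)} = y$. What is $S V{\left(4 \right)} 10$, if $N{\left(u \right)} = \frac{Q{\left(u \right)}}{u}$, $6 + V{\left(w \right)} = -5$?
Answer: $-110$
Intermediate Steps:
$V{\left(w \right)} = -11$ ($V{\left(w \right)} = -6 - 5 = -11$)
$N{\left(u \right)} = 1$ ($N{\left(u \right)} = \frac{u}{u} = 1$)
$S = 1$ ($S = 2 - 1 = 1$)
$S V{\left(4 \right)} 10 = 1 \left(-11\right) 10 = \left(-11\right) 10 = -110$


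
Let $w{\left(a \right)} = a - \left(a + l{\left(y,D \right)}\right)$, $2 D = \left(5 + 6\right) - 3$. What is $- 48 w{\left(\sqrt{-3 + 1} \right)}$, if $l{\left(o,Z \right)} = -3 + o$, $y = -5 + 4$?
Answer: $-192$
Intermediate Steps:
$y = -1$
$D = 4$ ($D = \frac{\left(5 + 6\right) - 3}{2} = \frac{11 - 3}{2} = \frac{1}{2} \cdot 8 = 4$)
$w{\left(a \right)} = 4$ ($w{\left(a \right)} = a - \left(a - 4\right) = a - \left(-4 + a\right) = 4$)
$- 48 w{\left(\sqrt{-3 + 1} \right)} = \left(-48\right) 4 = -192$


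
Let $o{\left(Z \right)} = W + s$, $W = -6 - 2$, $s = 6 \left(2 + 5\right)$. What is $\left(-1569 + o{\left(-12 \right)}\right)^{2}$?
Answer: $2356225$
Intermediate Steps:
$s = 42$ ($s = 6 \cdot 7 = 42$)
$W = -8$ ($W = -6 - 2 = -8$)
$o{\left(Z \right)} = 34$ ($o{\left(Z \right)} = -8 + 42 = 34$)
$\left(-1569 + o{\left(-12 \right)}\right)^{2} = \left(-1569 + 34\right)^{2} = \left(-1535\right)^{2} = 2356225$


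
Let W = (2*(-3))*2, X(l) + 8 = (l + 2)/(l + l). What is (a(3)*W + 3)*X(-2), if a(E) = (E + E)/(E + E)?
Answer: 72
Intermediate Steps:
X(l) = -8 + (2 + l)/(2*l) (X(l) = -8 + (l + 2)/(l + l) = -8 + (2 + l)/((2*l)) = -8 + (2 + l)*(1/(2*l)) = -8 + (2 + l)/(2*l))
W = -12 (W = -6*2 = -12)
a(E) = 1 (a(E) = (2*E)/((2*E)) = (2*E)*(1/(2*E)) = 1)
(a(3)*W + 3)*X(-2) = (1*(-12) + 3)*(-15/2 + 1/(-2)) = (-12 + 3)*(-15/2 - 1/2) = -9*(-8) = 72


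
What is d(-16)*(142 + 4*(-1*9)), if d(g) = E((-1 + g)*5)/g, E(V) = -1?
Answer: 53/8 ≈ 6.6250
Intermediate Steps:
d(g) = -1/g
d(-16)*(142 + 4*(-1*9)) = (-1/(-16))*(142 + 4*(-1*9)) = (-1*(-1/16))*(142 + 4*(-9)) = (142 - 36)/16 = (1/16)*106 = 53/8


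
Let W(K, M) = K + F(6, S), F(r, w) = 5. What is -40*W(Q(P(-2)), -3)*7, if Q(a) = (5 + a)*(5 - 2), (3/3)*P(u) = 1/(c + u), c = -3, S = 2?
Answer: -5432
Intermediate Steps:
P(u) = 1/(-3 + u)
Q(a) = 15 + 3*a (Q(a) = (5 + a)*3 = 15 + 3*a)
W(K, M) = 5 + K (W(K, M) = K + 5 = 5 + K)
-40*W(Q(P(-2)), -3)*7 = -40*(5 + (15 + 3/(-3 - 2)))*7 = -40*(5 + (15 + 3/(-5)))*7 = -40*(5 + (15 + 3*(-⅕)))*7 = -40*(5 + (15 - ⅗))*7 = -40*(5 + 72/5)*7 = -40*97/5*7 = -776*7 = -5432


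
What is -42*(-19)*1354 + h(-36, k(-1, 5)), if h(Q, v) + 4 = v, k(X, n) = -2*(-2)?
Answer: 1080492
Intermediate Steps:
k(X, n) = 4
h(Q, v) = -4 + v
-42*(-19)*1354 + h(-36, k(-1, 5)) = -42*(-19)*1354 + (-4 + 4) = 798*1354 + 0 = 1080492 + 0 = 1080492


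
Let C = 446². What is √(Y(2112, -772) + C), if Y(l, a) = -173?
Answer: √198743 ≈ 445.81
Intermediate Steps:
C = 198916
√(Y(2112, -772) + C) = √(-173 + 198916) = √198743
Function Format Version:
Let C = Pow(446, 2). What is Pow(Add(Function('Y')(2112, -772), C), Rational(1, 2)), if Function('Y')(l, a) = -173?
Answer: Pow(198743, Rational(1, 2)) ≈ 445.81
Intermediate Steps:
C = 198916
Pow(Add(Function('Y')(2112, -772), C), Rational(1, 2)) = Pow(Add(-173, 198916), Rational(1, 2)) = Pow(198743, Rational(1, 2))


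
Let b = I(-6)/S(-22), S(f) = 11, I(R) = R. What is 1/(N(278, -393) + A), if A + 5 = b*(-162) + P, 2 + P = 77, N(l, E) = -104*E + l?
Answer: 11/454392 ≈ 2.4208e-5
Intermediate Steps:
N(l, E) = l - 104*E
b = -6/11 ≈ -0.54545
P = 75 (P = -2 + 77 = 75)
A = 1742/11 (A = -5 + (-6/11*(-162) + 75) = -5 + (972/11 + 75) = -5 + 1797/11 = 1742/11 ≈ 158.36)
1/(N(278, -393) + A) = 1/((278 - 104*(-393)) + 1742/11) = 1/((278 + 40872) + 1742/11) = 1/(41150 + 1742/11) = 1/(454392/11) = 11/454392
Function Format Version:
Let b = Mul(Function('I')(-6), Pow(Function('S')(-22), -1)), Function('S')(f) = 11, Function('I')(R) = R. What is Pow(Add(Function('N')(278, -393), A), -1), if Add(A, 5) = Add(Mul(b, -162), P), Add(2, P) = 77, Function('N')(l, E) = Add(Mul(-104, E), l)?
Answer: Rational(11, 454392) ≈ 2.4208e-5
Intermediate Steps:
Function('N')(l, E) = Add(l, Mul(-104, E))
b = Rational(-6, 11) (b = Mul(-6, Pow(11, -1)) = Mul(-6, Rational(1, 11)) = Rational(-6, 11) ≈ -0.54545)
P = 75 (P = Add(-2, 77) = 75)
A = Rational(1742, 11) (A = Add(-5, Add(Mul(Rational(-6, 11), -162), 75)) = Add(-5, Add(Rational(972, 11), 75)) = Add(-5, Rational(1797, 11)) = Rational(1742, 11) ≈ 158.36)
Pow(Add(Function('N')(278, -393), A), -1) = Pow(Add(Add(278, Mul(-104, -393)), Rational(1742, 11)), -1) = Pow(Add(Add(278, 40872), Rational(1742, 11)), -1) = Pow(Add(41150, Rational(1742, 11)), -1) = Pow(Rational(454392, 11), -1) = Rational(11, 454392)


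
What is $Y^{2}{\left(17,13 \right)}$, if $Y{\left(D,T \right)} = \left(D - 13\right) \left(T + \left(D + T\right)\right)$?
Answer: $29584$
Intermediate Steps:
$Y{\left(D,T \right)} = \left(-13 + D\right) \left(D + 2 T\right)$
$Y^{2}{\left(17,13 \right)} = \left(17^{2} - 338 - 221 + 2 \cdot 17 \cdot 13\right)^{2} = \left(289 - 338 - 221 + 442\right)^{2} = 172^{2} = 29584$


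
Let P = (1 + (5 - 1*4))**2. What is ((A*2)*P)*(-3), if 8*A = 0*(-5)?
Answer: 0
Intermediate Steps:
A = 0 (A = (0*(-5))/8 = (1/8)*0 = 0)
P = 4 (P = (1 + (5 - 4))**2 = (1 + 1)**2 = 2**2 = 4)
((A*2)*P)*(-3) = ((0*2)*4)*(-3) = (0*4)*(-3) = 0*(-3) = 0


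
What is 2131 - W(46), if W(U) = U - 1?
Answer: 2086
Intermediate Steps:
W(U) = -1 + U
2131 - W(46) = 2131 - (-1 + 46) = 2131 - 1*45 = 2131 - 45 = 2086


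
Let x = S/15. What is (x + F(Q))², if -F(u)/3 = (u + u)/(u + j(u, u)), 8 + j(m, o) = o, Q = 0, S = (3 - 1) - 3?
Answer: 1/225 ≈ 0.0044444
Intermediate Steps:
S = -1 (S = 2 - 3 = -1)
j(m, o) = -8 + o
x = -1/15 ≈ -0.066667
F(u) = -6*u/(-8 + 2*u) (F(u) = -3*(u + u)/(u + (-8 + u)) = -3*2*u/(-8 + 2*u) = -6*u/(-8 + 2*u))
(x + F(Q))² = (-1/15 - 3*0/(-4 + 0))² = (-1/15 - 3*0/(-4))² = (-1/15 - 3*0*(-¼))² = (-1/15 + 0)² = (-1/15)² = 1/225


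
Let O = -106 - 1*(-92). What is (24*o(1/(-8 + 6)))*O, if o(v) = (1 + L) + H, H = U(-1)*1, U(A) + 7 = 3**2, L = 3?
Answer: -2016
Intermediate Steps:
U(A) = 2 (U(A) = -7 + 3**2 = -7 + 9 = 2)
H = 2 (H = 2*1 = 2)
O = -14 (O = -106 + 92 = -14)
o(v) = 6 (o(v) = (1 + 3) + 2 = 4 + 2 = 6)
(24*o(1/(-8 + 6)))*O = (24*6)*(-14) = 144*(-14) = -2016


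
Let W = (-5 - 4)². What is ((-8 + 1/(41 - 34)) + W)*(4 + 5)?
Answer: 4608/7 ≈ 658.29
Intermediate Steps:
W = 81 (W = (-9)² = 81)
((-8 + 1/(41 - 34)) + W)*(4 + 5) = ((-8 + 1/(41 - 34)) + 81)*(4 + 5) = ((-8 + 1/7) + 81)*9 = ((-8 + ⅐) + 81)*9 = (-55/7 + 81)*9 = (512/7)*9 = 4608/7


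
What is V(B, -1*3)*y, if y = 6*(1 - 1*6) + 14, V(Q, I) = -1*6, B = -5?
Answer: 96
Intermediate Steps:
V(Q, I) = -6
y = -16 (y = 6*(1 - 6) + 14 = 6*(-5) + 14 = -30 + 14 = -16)
V(B, -1*3)*y = -6*(-16) = 96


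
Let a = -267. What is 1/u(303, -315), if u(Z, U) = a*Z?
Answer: -1/80901 ≈ -1.2361e-5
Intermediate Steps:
u(Z, U) = -267*Z
1/u(303, -315) = 1/(-267*303) = 1/(-80901) = -1/80901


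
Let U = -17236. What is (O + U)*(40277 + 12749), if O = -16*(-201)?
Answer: -743424520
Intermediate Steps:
O = 3216
(O + U)*(40277 + 12749) = (3216 - 17236)*(40277 + 12749) = -14020*53026 = -743424520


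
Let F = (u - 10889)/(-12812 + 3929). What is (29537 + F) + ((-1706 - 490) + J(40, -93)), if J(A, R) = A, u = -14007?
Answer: 243250319/8883 ≈ 27384.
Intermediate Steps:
F = 24896/8883 (F = (-14007 - 10889)/(-12812 + 3929) = -24896/(-8883) = -24896*(-1/8883) = 24896/8883 ≈ 2.8027)
(29537 + F) + ((-1706 - 490) + J(40, -93)) = (29537 + 24896/8883) + ((-1706 - 490) + 40) = 262402067/8883 + (-2196 + 40) = 262402067/8883 - 2156 = 243250319/8883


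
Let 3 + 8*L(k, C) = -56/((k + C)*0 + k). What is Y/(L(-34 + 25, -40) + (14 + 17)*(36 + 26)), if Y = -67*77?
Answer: -33768/12583 ≈ -2.6836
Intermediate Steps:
Y = -5159
L(k, C) = -3/8 - 7/k (L(k, C) = -3/8 + (-56/((k + C)*0 + k))/8 = -3/8 + (-56/((C + k)*0 + k))/8 = -3/8 + (-56/(0 + k))/8 = -3/8 + (-56/k)/8 = -3/8 - 7/k)
Y/(L(-34 + 25, -40) + (14 + 17)*(36 + 26)) = -5159/((-3/8 - 7/(-34 + 25)) + (14 + 17)*(36 + 26)) = -5159/((-3/8 - 7/(-9)) + 31*62) = -5159/((-3/8 - 7*(-1/9)) + 1922) = -5159/((-3/8 + 7/9) + 1922) = -5159/(29/72 + 1922) = -5159/138413/72 = -5159*72/138413 = -33768/12583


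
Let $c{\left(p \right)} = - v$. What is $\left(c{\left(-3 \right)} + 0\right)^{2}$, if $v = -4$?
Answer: $16$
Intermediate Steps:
$c{\left(p \right)} = 4$ ($c{\left(p \right)} = \left(-1\right) \left(-4\right) = 4$)
$\left(c{\left(-3 \right)} + 0\right)^{2} = \left(4 + 0\right)^{2} = 4^{2} = 16$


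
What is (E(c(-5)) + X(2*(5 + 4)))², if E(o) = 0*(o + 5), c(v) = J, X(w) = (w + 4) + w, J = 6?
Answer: 1600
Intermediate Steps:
X(w) = 4 + 2*w (X(w) = (4 + w) + w = 4 + 2*w)
c(v) = 6
E(o) = 0 (E(o) = 0*(5 + o) = 0)
(E(c(-5)) + X(2*(5 + 4)))² = (0 + (4 + 2*(2*(5 + 4))))² = (0 + (4 + 2*(2*9)))² = (0 + (4 + 2*18))² = (0 + (4 + 36))² = (0 + 40)² = 40² = 1600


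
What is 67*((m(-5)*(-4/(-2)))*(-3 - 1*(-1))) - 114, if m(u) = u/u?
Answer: -382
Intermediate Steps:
m(u) = 1
67*((m(-5)*(-4/(-2)))*(-3 - 1*(-1))) - 114 = 67*((1*(-4/(-2)))*(-3 - 1*(-1))) - 114 = 67*((1*(-4*(-½)))*(-3 + 1)) - 114 = 67*((1*2)*(-2)) - 114 = 67*(2*(-2)) - 114 = 67*(-4) - 114 = -268 - 114 = -382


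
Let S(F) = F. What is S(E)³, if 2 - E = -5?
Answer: 343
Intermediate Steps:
E = 7 (E = 2 - 1*(-5) = 2 + 5 = 7)
S(E)³ = 7³ = 343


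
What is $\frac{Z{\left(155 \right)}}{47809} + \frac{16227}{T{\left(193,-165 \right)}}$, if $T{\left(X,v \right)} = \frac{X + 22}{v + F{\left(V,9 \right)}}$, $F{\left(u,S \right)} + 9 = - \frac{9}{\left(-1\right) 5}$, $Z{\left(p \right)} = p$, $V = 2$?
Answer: $- \frac{667960742998}{51394675} \approx -12997.0$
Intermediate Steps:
$F{\left(u,S \right)} = - \frac{36}{5}$ ($F{\left(u,S \right)} = -9 - \frac{9}{\left(-1\right) 5} = -9 - \frac{9}{-5} = -9 - - \frac{9}{5} = -9 + \frac{9}{5} = - \frac{36}{5}$)
$T{\left(X,v \right)} = \frac{22 + X}{- \frac{36}{5} + v}$ ($T{\left(X,v \right)} = \frac{X + 22}{v - \frac{36}{5}} = \frac{22 + X}{- \frac{36}{5} + v}$)
$\frac{Z{\left(155 \right)}}{47809} + \frac{16227}{T{\left(193,-165 \right)}} = \frac{155}{47809} + \frac{16227}{5 \frac{1}{-36 + 5 \left(-165\right)} \left(22 + 193\right)} = 155 \cdot \frac{1}{47809} + \frac{16227}{5 \frac{1}{-36 - 825} \cdot 215} = \frac{155}{47809} + \frac{16227}{5 \frac{1}{-861} \cdot 215} = \frac{155}{47809} + \frac{16227}{5 \left(- \frac{1}{861}\right) 215} = \frac{155}{47809} + \frac{16227}{- \frac{1075}{861}} = \frac{155}{47809} + 16227 \left(- \frac{861}{1075}\right) = \frac{155}{47809} - \frac{13971447}{1075} = - \frac{667960742998}{51394675}$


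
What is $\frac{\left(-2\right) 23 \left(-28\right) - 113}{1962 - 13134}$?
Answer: $- \frac{1175}{11172} \approx -0.10517$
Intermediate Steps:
$\frac{\left(-2\right) 23 \left(-28\right) - 113}{1962 - 13134} = \frac{\left(-46\right) \left(-28\right) - 113}{-11172} = \left(1288 - 113\right) \left(- \frac{1}{11172}\right) = 1175 \left(- \frac{1}{11172}\right) = - \frac{1175}{11172}$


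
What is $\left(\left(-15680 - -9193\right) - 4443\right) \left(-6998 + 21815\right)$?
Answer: $-161949810$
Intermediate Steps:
$\left(\left(-15680 - -9193\right) - 4443\right) \left(-6998 + 21815\right) = \left(\left(-15680 + 9193\right) - 4443\right) 14817 = \left(-6487 - 4443\right) 14817 = \left(-10930\right) 14817 = -161949810$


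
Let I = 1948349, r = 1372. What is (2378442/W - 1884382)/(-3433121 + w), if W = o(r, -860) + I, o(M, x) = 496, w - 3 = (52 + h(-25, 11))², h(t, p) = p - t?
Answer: 612061010058/1112587165505 ≈ 0.55012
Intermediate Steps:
w = 7747 (w = 3 + (52 + (11 - 1*(-25)))² = 3 + (52 + (11 + 25))² = 3 + (52 + 36)² = 3 + 88² = 3 + 7744 = 7747)
W = 1948845 (W = 496 + 1948349 = 1948845)
(2378442/W - 1884382)/(-3433121 + w) = (2378442/1948845 - 1884382)/(-3433121 + 7747) = (2378442*(1/1948845) - 1884382)/(-3425374) = (792814/649615 - 1884382)*(-1/3425374) = -1224122020116/649615*(-1/3425374) = 612061010058/1112587165505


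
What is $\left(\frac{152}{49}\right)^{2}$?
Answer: $\frac{23104}{2401} \approx 9.6227$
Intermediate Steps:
$\left(\frac{152}{49}\right)^{2} = \frac{23104}{2401}$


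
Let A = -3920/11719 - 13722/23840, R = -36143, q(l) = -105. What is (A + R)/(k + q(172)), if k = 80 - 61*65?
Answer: 5048960149099/557365015200 ≈ 9.0586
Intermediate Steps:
k = -3885 (k = 80 - 3965 = -3885)
A = -127130459/139690480 (A = -3920*1/11719 - 13722*1/23840 = -3920/11719 - 6861/11920 = -127130459/139690480 ≈ -0.91009)
(A + R)/(k + q(172)) = (-127130459/139690480 - 36143)/(-3885 - 105) = -5048960149099/139690480/(-3990) = -5048960149099/139690480*(-1/3990) = 5048960149099/557365015200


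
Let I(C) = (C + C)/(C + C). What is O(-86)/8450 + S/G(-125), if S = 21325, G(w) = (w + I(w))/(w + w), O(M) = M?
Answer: 11262262959/261950 ≈ 42994.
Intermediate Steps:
I(C) = 1 (I(C) = (2*C)/((2*C)) = (2*C)*(1/(2*C)) = 1)
G(w) = (1 + w)/(2*w) (G(w) = (w + 1)/(w + w) = (1 + w)/((2*w)) = (1 + w)*(1/(2*w)) = (1 + w)/(2*w))
O(-86)/8450 + S/G(-125) = -86/8450 + 21325/(((½)*(1 - 125)/(-125))) = -86*1/8450 + 21325/(((½)*(-1/125)*(-124))) = -43/4225 + 21325/(62/125) = -43/4225 + 21325*(125/62) = -43/4225 + 2665625/62 = 11262262959/261950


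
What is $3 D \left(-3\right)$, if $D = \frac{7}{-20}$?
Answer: $\frac{63}{20} \approx 3.15$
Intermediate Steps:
$D = - \frac{7}{20}$ ($D = 7 \left(- \frac{1}{20}\right) = - \frac{7}{20} \approx -0.35$)
$3 D \left(-3\right) = 3 \left(- \frac{7}{20}\right) \left(-3\right) = \left(- \frac{21}{20}\right) \left(-3\right) = \frac{63}{20}$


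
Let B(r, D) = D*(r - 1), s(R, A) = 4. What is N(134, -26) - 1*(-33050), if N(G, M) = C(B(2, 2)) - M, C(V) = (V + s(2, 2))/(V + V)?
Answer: 66155/2 ≈ 33078.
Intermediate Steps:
B(r, D) = D*(-1 + r)
C(V) = (4 + V)/(2*V) (C(V) = (V + 4)/(V + V) = (4 + V)/((2*V)) = (4 + V)*(1/(2*V)) = (4 + V)/(2*V))
N(G, M) = 3/2 - M (N(G, M) = (4 + 2*(-1 + 2))/(2*((2*(-1 + 2)))) - M = (4 + 2*1)/(2*((2*1))) - M = (½)*(4 + 2)/2 - M = (½)*(½)*6 - M = 3/2 - M)
N(134, -26) - 1*(-33050) = (3/2 - 1*(-26)) - 1*(-33050) = (3/2 + 26) + 33050 = 55/2 + 33050 = 66155/2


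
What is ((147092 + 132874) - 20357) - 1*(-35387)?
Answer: 294996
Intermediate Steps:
((147092 + 132874) - 20357) - 1*(-35387) = (279966 - 20357) + 35387 = 259609 + 35387 = 294996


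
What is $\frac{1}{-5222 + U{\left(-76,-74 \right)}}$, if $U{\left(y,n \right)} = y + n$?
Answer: $- \frac{1}{5372} \approx -0.00018615$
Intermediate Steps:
$U{\left(y,n \right)} = n + y$
$\frac{1}{-5222 + U{\left(-76,-74 \right)}} = \frac{1}{-5222 - 150} = \frac{1}{-5372} = - \frac{1}{5372}$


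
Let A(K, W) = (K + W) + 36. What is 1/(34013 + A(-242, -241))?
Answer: 1/33566 ≈ 2.9792e-5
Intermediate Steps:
A(K, W) = 36 + K + W
1/(34013 + A(-242, -241)) = 1/(34013 + (36 - 242 - 241)) = 1/(34013 - 447) = 1/33566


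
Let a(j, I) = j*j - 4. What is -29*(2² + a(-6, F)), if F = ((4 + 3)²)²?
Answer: -1044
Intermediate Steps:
F = 2401 (F = (7²)² = 49² = 2401)
a(j, I) = -4 + j² (a(j, I) = j² - 4 = -4 + j²)
-29*(2² + a(-6, F)) = -29*(2² + (-4 + (-6)²)) = -29*(4 + (-4 + 36)) = -29*(4 + 32) = -29*36 = -1044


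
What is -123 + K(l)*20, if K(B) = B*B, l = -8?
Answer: 1157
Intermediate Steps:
K(B) = B²
-123 + K(l)*20 = -123 + (-8)²*20 = -123 + 64*20 = -123 + 1280 = 1157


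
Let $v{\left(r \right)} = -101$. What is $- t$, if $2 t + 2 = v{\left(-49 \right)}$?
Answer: $\frac{103}{2} \approx 51.5$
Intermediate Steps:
$t = - \frac{103}{2}$ ($t = -1 + \frac{1}{2} \left(-101\right) = -1 - \frac{101}{2} = - \frac{103}{2} \approx -51.5$)
$- t = \left(-1\right) \left(- \frac{103}{2}\right) = \frac{103}{2}$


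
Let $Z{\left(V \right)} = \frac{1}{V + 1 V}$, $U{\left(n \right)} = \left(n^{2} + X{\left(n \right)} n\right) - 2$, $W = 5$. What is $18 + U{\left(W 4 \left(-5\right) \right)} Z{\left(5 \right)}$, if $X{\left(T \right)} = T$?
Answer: $\frac{10089}{5} \approx 2017.8$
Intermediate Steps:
$U{\left(n \right)} = -2 + 2 n^{2}$ ($U{\left(n \right)} = \left(n^{2} + n n\right) - 2 = \left(n^{2} + n^{2}\right) - 2 = 2 n^{2} - 2 = -2 + 2 n^{2}$)
$Z{\left(V \right)} = \frac{1}{2 V}$ ($Z{\left(V \right)} = \frac{1}{V + V} = \frac{1}{2 V}$)
$18 + U{\left(W 4 \left(-5\right) \right)} Z{\left(5 \right)} = 18 + \left(-2 + 2 \left(5 \cdot 4 \left(-5\right)\right)^{2}\right) \frac{1}{2 \cdot 5} = 18 + \left(-2 + 2 \left(20 \left(-5\right)\right)^{2}\right) \frac{1}{2} \cdot \frac{1}{5} = 18 + \left(-2 + 2 \left(-100\right)^{2}\right) \frac{1}{10} = 18 + \left(-2 + 2 \cdot 10000\right) \frac{1}{10} = 18 + \left(-2 + 20000\right) \frac{1}{10} = 18 + 19998 \cdot \frac{1}{10} = 18 + \frac{9999}{5} = \frac{10089}{5}$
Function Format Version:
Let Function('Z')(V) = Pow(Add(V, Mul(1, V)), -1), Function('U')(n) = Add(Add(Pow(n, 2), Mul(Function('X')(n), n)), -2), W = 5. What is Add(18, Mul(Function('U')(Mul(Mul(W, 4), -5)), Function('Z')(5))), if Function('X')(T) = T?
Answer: Rational(10089, 5) ≈ 2017.8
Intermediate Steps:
Function('U')(n) = Add(-2, Mul(2, Pow(n, 2))) (Function('U')(n) = Add(Add(Pow(n, 2), Mul(n, n)), -2) = Add(Add(Pow(n, 2), Pow(n, 2)), -2) = Add(Mul(2, Pow(n, 2)), -2) = Add(-2, Mul(2, Pow(n, 2))))
Function('Z')(V) = Mul(Rational(1, 2), Pow(V, -1)) (Function('Z')(V) = Pow(Add(V, V), -1) = Pow(Mul(2, V), -1) = Mul(Rational(1, 2), Pow(V, -1)))
Add(18, Mul(Function('U')(Mul(Mul(W, 4), -5)), Function('Z')(5))) = Add(18, Mul(Add(-2, Mul(2, Pow(Mul(Mul(5, 4), -5), 2))), Mul(Rational(1, 2), Pow(5, -1)))) = Add(18, Mul(Add(-2, Mul(2, Pow(Mul(20, -5), 2))), Mul(Rational(1, 2), Rational(1, 5)))) = Add(18, Mul(Add(-2, Mul(2, Pow(-100, 2))), Rational(1, 10))) = Add(18, Mul(Add(-2, Mul(2, 10000)), Rational(1, 10))) = Add(18, Mul(Add(-2, 20000), Rational(1, 10))) = Add(18, Mul(19998, Rational(1, 10))) = Add(18, Rational(9999, 5)) = Rational(10089, 5)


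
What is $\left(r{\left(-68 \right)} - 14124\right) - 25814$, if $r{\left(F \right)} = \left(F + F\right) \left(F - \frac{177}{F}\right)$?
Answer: $-31044$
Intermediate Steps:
$r{\left(F \right)} = 2 F \left(F - \frac{177}{F}\right)$
$\left(r{\left(-68 \right)} - 14124\right) - 25814 = \left(\left(-354 + 2 \left(-68\right)^{2}\right) - 14124\right) - 25814 = \left(\left(-354 + 2 \cdot 4624\right) - 14124\right) - 25814 = \left(\left(-354 + 9248\right) - 14124\right) - 25814 = \left(8894 - 14124\right) - 25814 = -5230 - 25814 = -31044$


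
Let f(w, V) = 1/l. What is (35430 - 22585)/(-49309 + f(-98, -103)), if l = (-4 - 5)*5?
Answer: -578025/2218906 ≈ -0.26050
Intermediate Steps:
l = -45 (l = -9*5 = -45)
f(w, V) = -1/45 (f(w, V) = 1/(-45) = -1/45)
(35430 - 22585)/(-49309 + f(-98, -103)) = (35430 - 22585)/(-49309 - 1/45) = 12845/(-2218906/45) = 12845*(-45/2218906) = -578025/2218906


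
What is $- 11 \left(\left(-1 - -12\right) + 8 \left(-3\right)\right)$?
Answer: $143$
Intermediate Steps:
$- 11 \left(\left(-1 - -12\right) + 8 \left(-3\right)\right) = - 11 \left(\left(-1 + 12\right) - 24\right) = - 11 \left(11 - 24\right) = \left(-11\right) \left(-13\right) = 143$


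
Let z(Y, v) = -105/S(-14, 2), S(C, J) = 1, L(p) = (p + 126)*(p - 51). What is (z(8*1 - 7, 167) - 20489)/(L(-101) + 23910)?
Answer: -10297/10055 ≈ -1.0241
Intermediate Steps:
L(p) = (-51 + p)*(126 + p) (L(p) = (126 + p)*(-51 + p) = (-51 + p)*(126 + p))
z(Y, v) = -105 (z(Y, v) = -105/1 = -105*1 = -105)
(z(8*1 - 7, 167) - 20489)/(L(-101) + 23910) = (-105 - 20489)/((-6426 + (-101)² + 75*(-101)) + 23910) = -20594/((-6426 + 10201 - 7575) + 23910) = -20594/(-3800 + 23910) = -20594/20110 = -20594*1/20110 = -10297/10055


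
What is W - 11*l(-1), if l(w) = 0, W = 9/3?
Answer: 3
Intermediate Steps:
W = 3 (W = 9*(⅓) = 3)
W - 11*l(-1) = 3 - 11*0 = 3 + 0 = 3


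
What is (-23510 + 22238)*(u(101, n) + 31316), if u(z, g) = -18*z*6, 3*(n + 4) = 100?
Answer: -25958976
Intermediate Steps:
n = 88/3 (n = -4 + (1/3)*100 = -4 + 100/3 = 88/3 ≈ 29.333)
u(z, g) = -108*z
(-23510 + 22238)*(u(101, n) + 31316) = (-23510 + 22238)*(-108*101 + 31316) = -1272*(-10908 + 31316) = -1272*20408 = -25958976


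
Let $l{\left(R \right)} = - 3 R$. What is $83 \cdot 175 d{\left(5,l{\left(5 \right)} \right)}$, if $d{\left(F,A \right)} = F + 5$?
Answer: $145250$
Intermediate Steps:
$d{\left(F,A \right)} = 5 + F$
$83 \cdot 175 d{\left(5,l{\left(5 \right)} \right)} = 83 \cdot 175 \left(5 + 5\right) = 14525 \cdot 10 = 145250$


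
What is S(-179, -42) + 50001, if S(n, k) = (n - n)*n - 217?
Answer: 49784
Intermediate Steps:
S(n, k) = -217 (S(n, k) = 0*n - 217 = 0 - 217 = -217)
S(-179, -42) + 50001 = -217 + 50001 = 49784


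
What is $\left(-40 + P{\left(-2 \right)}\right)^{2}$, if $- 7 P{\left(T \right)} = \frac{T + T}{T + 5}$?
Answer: $\frac{698896}{441} \approx 1584.8$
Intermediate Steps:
$P{\left(T \right)} = - \frac{2 T}{7 \left(5 + T\right)}$ ($P{\left(T \right)} = - \frac{\left(T + T\right) \frac{1}{T + 5}}{7} = - \frac{2 T \frac{1}{5 + T}}{7} = - \frac{2 T}{7 \left(5 + T\right)}$)
$\left(-40 + P{\left(-2 \right)}\right)^{2} = \left(-40 - - \frac{4}{35 + 7 \left(-2\right)}\right)^{2} = \left(-40 - - \frac{4}{35 - 14}\right)^{2} = \left(-40 - - \frac{4}{21}\right)^{2} = \left(-40 - \left(-4\right) \frac{1}{21}\right)^{2} = \left(-40 + \frac{4}{21}\right)^{2} = \left(- \frac{836}{21}\right)^{2} = \frac{698896}{441}$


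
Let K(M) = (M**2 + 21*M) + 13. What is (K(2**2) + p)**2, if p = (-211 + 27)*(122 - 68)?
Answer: 96491329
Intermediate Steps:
p = -9936 (p = -184*54 = -9936)
K(M) = 13 + M**2 + 21*M
(K(2**2) + p)**2 = ((13 + (2**2)**2 + 21*2**2) - 9936)**2 = ((13 + 4**2 + 21*4) - 9936)**2 = ((13 + 16 + 84) - 9936)**2 = (113 - 9936)**2 = (-9823)**2 = 96491329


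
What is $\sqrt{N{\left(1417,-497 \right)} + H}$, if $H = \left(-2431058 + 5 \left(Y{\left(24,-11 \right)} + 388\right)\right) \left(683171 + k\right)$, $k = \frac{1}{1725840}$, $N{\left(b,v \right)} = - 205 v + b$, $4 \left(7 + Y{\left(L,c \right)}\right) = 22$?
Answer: $\frac{i \sqrt{15255814502310891984230}}{95880} \approx 1.2882 \cdot 10^{6} i$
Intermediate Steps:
$Y{\left(L,c \right)} = - \frac{3}{2}$ ($Y{\left(L,c \right)} = -7 + \frac{1}{4} \cdot 22 = -7 + \frac{11}{2} = - \frac{3}{2}$)
$N{\left(b,v \right)} = b - 205 v$
$k = \frac{1}{1725840} \approx 5.7943 \cdot 10^{-7}$
$H = - \frac{1909363636040492297}{1150560}$ ($H = \left(-2431058 + 5 \left(- \frac{3}{2} + 388\right)\right) \left(683171 + \frac{1}{1725840}\right) = \left(-2431058 + 5 \cdot \frac{773}{2}\right) \frac{1179043838641}{1725840} = \left(-2431058 + \frac{3865}{2}\right) \frac{1179043838641}{1725840} = \left(- \frac{4858251}{2}\right) \frac{1179043838641}{1725840} = - \frac{1909363636040492297}{1150560} \approx -1.6595 \cdot 10^{12}$)
$\sqrt{N{\left(1417,-497 \right)} + H} = \sqrt{\left(1417 - -101885\right) - \frac{1909363636040492297}{1150560}} = \sqrt{\left(1417 + 101885\right) - \frac{1909363636040492297}{1150560}} = \sqrt{103302 - \frac{1909363636040492297}{1150560}} = \sqrt{- \frac{1909363517185343177}{1150560}} = \frac{i \sqrt{15255814502310891984230}}{95880}$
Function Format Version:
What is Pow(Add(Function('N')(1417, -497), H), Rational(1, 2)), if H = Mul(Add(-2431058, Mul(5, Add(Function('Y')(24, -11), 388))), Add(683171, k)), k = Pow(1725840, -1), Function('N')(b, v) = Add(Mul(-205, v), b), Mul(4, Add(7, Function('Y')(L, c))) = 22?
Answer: Mul(Rational(1, 95880), I, Pow(15255814502310891984230, Rational(1, 2))) ≈ Mul(1.2882e+6, I)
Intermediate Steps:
Function('Y')(L, c) = Rational(-3, 2) (Function('Y')(L, c) = Add(-7, Mul(Rational(1, 4), 22)) = Add(-7, Rational(11, 2)) = Rational(-3, 2))
Function('N')(b, v) = Add(b, Mul(-205, v))
k = Rational(1, 1725840) ≈ 5.7943e-7
H = Rational(-1909363636040492297, 1150560) (H = Mul(Add(-2431058, Mul(5, Add(Rational(-3, 2), 388))), Add(683171, Rational(1, 1725840))) = Mul(Add(-2431058, Mul(5, Rational(773, 2))), Rational(1179043838641, 1725840)) = Mul(Add(-2431058, Rational(3865, 2)), Rational(1179043838641, 1725840)) = Mul(Rational(-4858251, 2), Rational(1179043838641, 1725840)) = Rational(-1909363636040492297, 1150560) ≈ -1.6595e+12)
Pow(Add(Function('N')(1417, -497), H), Rational(1, 2)) = Pow(Add(Add(1417, Mul(-205, -497)), Rational(-1909363636040492297, 1150560)), Rational(1, 2)) = Pow(Add(Add(1417, 101885), Rational(-1909363636040492297, 1150560)), Rational(1, 2)) = Pow(Add(103302, Rational(-1909363636040492297, 1150560)), Rational(1, 2)) = Pow(Rational(-1909363517185343177, 1150560), Rational(1, 2)) = Mul(Rational(1, 95880), I, Pow(15255814502310891984230, Rational(1, 2)))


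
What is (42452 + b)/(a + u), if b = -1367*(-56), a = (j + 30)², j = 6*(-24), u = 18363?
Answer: 39668/10453 ≈ 3.7949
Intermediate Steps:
j = -144
a = 12996 (a = (-144 + 30)² = (-114)² = 12996)
b = 76552
(42452 + b)/(a + u) = (42452 + 76552)/(12996 + 18363) = 119004/31359 = 119004*(1/31359) = 39668/10453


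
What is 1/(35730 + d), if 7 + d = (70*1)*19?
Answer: 1/37053 ≈ 2.6988e-5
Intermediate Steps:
d = 1323 (d = -7 + (70*1)*19 = -7 + 70*19 = -7 + 1330 = 1323)
1/(35730 + d) = 1/(35730 + 1323) = 1/37053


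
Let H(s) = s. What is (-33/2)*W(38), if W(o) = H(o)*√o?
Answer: -627*√38 ≈ -3865.1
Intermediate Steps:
W(o) = o^(3/2) (W(o) = o*√o = o^(3/2))
(-33/2)*W(38) = (-33/2)*38^(3/2) = (-33*½)*(38*√38) = -627*√38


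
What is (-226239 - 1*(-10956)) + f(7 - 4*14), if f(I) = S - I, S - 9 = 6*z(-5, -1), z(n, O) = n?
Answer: -215255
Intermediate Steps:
S = -21 (S = 9 + 6*(-5) = 9 - 30 = -21)
f(I) = -21 - I
(-226239 - 1*(-10956)) + f(7 - 4*14) = (-226239 - 1*(-10956)) + (-21 - (7 - 4*14)) = (-226239 + 10956) + (-21 - (7 - 56)) = -215283 + (-21 - 1*(-49)) = -215283 + (-21 + 49) = -215283 + 28 = -215255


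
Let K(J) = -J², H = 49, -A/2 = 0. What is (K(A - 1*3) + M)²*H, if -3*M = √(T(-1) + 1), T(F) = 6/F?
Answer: 35476/9 + 294*I*√5 ≈ 3941.8 + 657.4*I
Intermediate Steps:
A = 0 (A = -2*0 = 0)
M = -I*√5/3 (M = -√(6/(-1) + 1)/3 = -√(6*(-1) + 1)/3 = -√(-6 + 1)/3 = -I*√5/3 ≈ -0.74536*I)
(K(A - 1*3) + M)²*H = (-(0 - 1*3)² - I*√5/3)²*49 = (-(0 - 3)² - I*√5/3)²*49 = (-1*(-3)² - I*√5/3)²*49 = (-1*9 - I*√5/3)²*49 = (-9 - I*√5/3)²*49 = 49*(-9 - I*√5/3)²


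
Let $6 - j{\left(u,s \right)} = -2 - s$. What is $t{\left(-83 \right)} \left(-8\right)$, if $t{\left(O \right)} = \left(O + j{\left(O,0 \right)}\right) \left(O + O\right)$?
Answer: $-99600$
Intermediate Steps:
$j{\left(u,s \right)} = 8 + s$ ($j{\left(u,s \right)} = 6 - \left(-2 - s\right) = 6 + \left(2 + s\right) = 8 + s$)
$t{\left(O \right)} = 2 O \left(8 + O\right)$ ($t{\left(O \right)} = \left(O + \left(8 + 0\right)\right) \left(O + O\right) = \left(O + 8\right) 2 O = \left(8 + O\right) 2 O = 2 O \left(8 + O\right)$)
$t{\left(-83 \right)} \left(-8\right) = 2 \left(-83\right) \left(8 - 83\right) \left(-8\right) = 2 \left(-83\right) \left(-75\right) \left(-8\right) = 12450 \left(-8\right) = -99600$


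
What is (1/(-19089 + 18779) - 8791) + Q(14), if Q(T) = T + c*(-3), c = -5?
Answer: -2716221/310 ≈ -8762.0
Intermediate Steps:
Q(T) = 15 + T (Q(T) = T - 5*(-3) = T + 15 = 15 + T)
(1/(-19089 + 18779) - 8791) + Q(14) = (1/(-19089 + 18779) - 8791) + (15 + 14) = (1/(-310) - 8791) + 29 = (-1/310 - 8791) + 29 = -2725211/310 + 29 = -2716221/310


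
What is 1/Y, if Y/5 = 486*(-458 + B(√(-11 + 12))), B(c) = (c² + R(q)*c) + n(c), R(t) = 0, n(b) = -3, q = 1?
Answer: -1/1117800 ≈ -8.9461e-7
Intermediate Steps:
B(c) = -3 + c² (B(c) = (c² + 0*c) - 3 = (c² + 0) - 3 = c² - 3 = -3 + c²)
Y = -1117800 (Y = 5*(486*(-458 + (-3 + (√(-11 + 12))²))) = 5*(486*(-458 + (-3 + (√1)²))) = 5*(486*(-458 + (-3 + 1²))) = 5*(486*(-458 + (-3 + 1))) = 5*(486*(-458 - 2)) = 5*(486*(-460)) = 5*(-223560) = -1117800)
1/Y = 1/(-1117800) = -1/1117800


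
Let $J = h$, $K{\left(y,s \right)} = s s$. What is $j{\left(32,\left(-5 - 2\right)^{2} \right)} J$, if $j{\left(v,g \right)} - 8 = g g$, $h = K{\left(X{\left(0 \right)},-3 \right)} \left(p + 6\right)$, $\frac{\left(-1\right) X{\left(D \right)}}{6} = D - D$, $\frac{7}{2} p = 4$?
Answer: $\frac{1084050}{7} \approx 1.5486 \cdot 10^{5}$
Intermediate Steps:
$p = \frac{8}{7}$ ($p = \frac{2}{7} \cdot 4 = \frac{8}{7} \approx 1.1429$)
$X{\left(D \right)} = 0$ ($X{\left(D \right)} = - 6 \left(D - D\right) = \left(-6\right) 0 = 0$)
$K{\left(y,s \right)} = s^{2}$
$h = \frac{450}{7}$ ($h = \left(-3\right)^{2} \left(\frac{8}{7} + 6\right) = 9 \cdot \frac{50}{7} = \frac{450}{7} \approx 64.286$)
$j{\left(v,g \right)} = 8 + g^{2}$ ($j{\left(v,g \right)} = 8 + g g = 8 + g^{2}$)
$J = \frac{450}{7} \approx 64.286$
$j{\left(32,\left(-5 - 2\right)^{2} \right)} J = \left(8 + \left(\left(-5 - 2\right)^{2}\right)^{2}\right) \frac{450}{7} = \left(8 + \left(\left(-7\right)^{2}\right)^{2}\right) \frac{450}{7} = \left(8 + 49^{2}\right) \frac{450}{7} = \left(8 + 2401\right) \frac{450}{7} = 2409 \cdot \frac{450}{7} = \frac{1084050}{7}$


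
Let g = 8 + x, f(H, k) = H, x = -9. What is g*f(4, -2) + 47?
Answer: 43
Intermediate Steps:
g = -1 (g = 8 - 9 = -1)
g*f(4, -2) + 47 = -1*4 + 47 = -4 + 47 = 43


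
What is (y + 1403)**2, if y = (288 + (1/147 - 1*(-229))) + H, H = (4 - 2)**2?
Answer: 79992243241/21609 ≈ 3.7018e+6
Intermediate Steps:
H = 4 (H = 2**2 = 4)
y = 76588/147 (y = (288 + (1/147 - 1*(-229))) + 4 = (288 + (1/147 + 229)) + 4 = (288 + 33664/147) + 4 = 76000/147 + 4 = 76588/147 ≈ 521.01)
(y + 1403)**2 = (76588/147 + 1403)**2 = (282829/147)**2 = 79992243241/21609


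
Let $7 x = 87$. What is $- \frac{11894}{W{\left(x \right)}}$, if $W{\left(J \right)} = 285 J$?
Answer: $- \frac{4382}{1305} \approx -3.3579$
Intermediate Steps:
$x = \frac{87}{7}$ ($x = \frac{1}{7} \cdot 87 = \frac{87}{7} \approx 12.429$)
$- \frac{11894}{W{\left(x \right)}} = - \frac{11894}{285 \cdot \frac{87}{7}} = - \frac{11894}{\frac{24795}{7}} = \left(-11894\right) \frac{7}{24795} = - \frac{4382}{1305}$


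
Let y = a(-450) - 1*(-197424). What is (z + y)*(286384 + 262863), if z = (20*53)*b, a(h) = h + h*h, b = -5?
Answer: 216498886978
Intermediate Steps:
a(h) = h + h²
z = -5300 (z = (20*53)*(-5) = 1060*(-5) = -5300)
y = 399474 (y = -450*(1 - 450) - 1*(-197424) = -450*(-449) + 197424 = 202050 + 197424 = 399474)
(z + y)*(286384 + 262863) = (-5300 + 399474)*(286384 + 262863) = 394174*549247 = 216498886978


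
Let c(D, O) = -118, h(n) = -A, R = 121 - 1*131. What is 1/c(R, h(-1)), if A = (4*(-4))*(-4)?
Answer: -1/118 ≈ -0.0084746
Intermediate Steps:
R = -10 (R = 121 - 131 = -10)
A = 64 (A = -16*(-4) = 64)
h(n) = -64 (h(n) = -1*64 = -64)
1/c(R, h(-1)) = 1/(-118) = -1/118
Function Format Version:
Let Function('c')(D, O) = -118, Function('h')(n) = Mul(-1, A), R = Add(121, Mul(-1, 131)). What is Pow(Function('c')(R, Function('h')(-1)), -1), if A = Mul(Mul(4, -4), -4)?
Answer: Rational(-1, 118) ≈ -0.0084746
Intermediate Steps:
R = -10 (R = Add(121, -131) = -10)
A = 64 (A = Mul(-16, -4) = 64)
Function('h')(n) = -64 (Function('h')(n) = Mul(-1, 64) = -64)
Pow(Function('c')(R, Function('h')(-1)), -1) = Pow(-118, -1) = Rational(-1, 118)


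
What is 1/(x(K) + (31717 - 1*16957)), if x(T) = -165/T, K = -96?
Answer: 32/472375 ≈ 6.7743e-5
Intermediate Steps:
1/(x(K) + (31717 - 1*16957)) = 1/(-165/(-96) + (31717 - 1*16957)) = 1/(-165*(-1/96) + (31717 - 16957)) = 1/(55/32 + 14760) = 1/(472375/32) = 32/472375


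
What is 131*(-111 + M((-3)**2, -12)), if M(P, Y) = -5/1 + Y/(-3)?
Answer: -14672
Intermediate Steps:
M(P, Y) = -5 - Y/3 (M(P, Y) = -5*1 + Y*(-1/3) = -5 - Y/3)
131*(-111 + M((-3)**2, -12)) = 131*(-111 + (-5 - 1/3*(-12))) = 131*(-111 + (-5 + 4)) = 131*(-111 - 1) = 131*(-112) = -14672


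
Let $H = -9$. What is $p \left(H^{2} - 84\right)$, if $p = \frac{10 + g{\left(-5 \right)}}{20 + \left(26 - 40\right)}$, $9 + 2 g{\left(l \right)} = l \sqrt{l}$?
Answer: $- \frac{11}{4} + \frac{5 i \sqrt{5}}{4} \approx -2.75 + 2.7951 i$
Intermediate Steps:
$g{\left(l \right)} = - \frac{9}{2} + \frac{l^{\frac{3}{2}}}{2}$ ($g{\left(l \right)} = - \frac{9}{2} + \frac{l \sqrt{l}}{2} = - \frac{9}{2} + \frac{l^{\frac{3}{2}}}{2}$)
$p = \frac{11}{12} - \frac{5 i \sqrt{5}}{12}$ ($p = \frac{10 - \left(\frac{9}{2} - \frac{\left(-5\right)^{\frac{3}{2}}}{2}\right)}{20 + \left(26 - 40\right)} = \frac{10 - \left(\frac{9}{2} - \frac{\left(-5\right) i \sqrt{5}}{2}\right)}{20 + \left(26 - 40\right)} = \frac{10 - \left(\frac{9}{2} + \frac{5 i \sqrt{5}}{2}\right)}{20 - 14} = \frac{\frac{11}{2} - \frac{5 i \sqrt{5}}{2}}{6} = \left(\frac{11}{2} - \frac{5 i \sqrt{5}}{2}\right) \frac{1}{6} = \frac{11}{12} - \frac{5 i \sqrt{5}}{12} \approx 0.91667 - 0.93169 i$)
$p \left(H^{2} - 84\right) = \left(\frac{11}{12} - \frac{5 i \sqrt{5}}{12}\right) \left(\left(-9\right)^{2} - 84\right) = \left(\frac{11}{12} - \frac{5 i \sqrt{5}}{12}\right) \left(81 - 84\right) = \left(\frac{11}{12} - \frac{5 i \sqrt{5}}{12}\right) \left(-3\right) = - \frac{11}{4} + \frac{5 i \sqrt{5}}{4}$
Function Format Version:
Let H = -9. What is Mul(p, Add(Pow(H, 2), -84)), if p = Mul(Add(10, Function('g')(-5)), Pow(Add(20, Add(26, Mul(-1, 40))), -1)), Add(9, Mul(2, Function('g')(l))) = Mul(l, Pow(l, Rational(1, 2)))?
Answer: Add(Rational(-11, 4), Mul(Rational(5, 4), I, Pow(5, Rational(1, 2)))) ≈ Add(-2.7500, Mul(2.7951, I))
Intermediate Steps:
Function('g')(l) = Add(Rational(-9, 2), Mul(Rational(1, 2), Pow(l, Rational(3, 2)))) (Function('g')(l) = Add(Rational(-9, 2), Mul(Rational(1, 2), Mul(l, Pow(l, Rational(1, 2))))) = Add(Rational(-9, 2), Mul(Rational(1, 2), Pow(l, Rational(3, 2)))))
p = Add(Rational(11, 12), Mul(Rational(-5, 12), I, Pow(5, Rational(1, 2)))) (p = Mul(Add(10, Add(Rational(-9, 2), Mul(Rational(1, 2), Pow(-5, Rational(3, 2))))), Pow(Add(20, Add(26, Mul(-1, 40))), -1)) = Mul(Add(10, Add(Rational(-9, 2), Mul(Rational(1, 2), Mul(-5, I, Pow(5, Rational(1, 2)))))), Pow(Add(20, Add(26, -40)), -1)) = Mul(Add(10, Add(Rational(-9, 2), Mul(Rational(-5, 2), I, Pow(5, Rational(1, 2))))), Pow(Add(20, -14), -1)) = Mul(Add(Rational(11, 2), Mul(Rational(-5, 2), I, Pow(5, Rational(1, 2)))), Pow(6, -1)) = Mul(Add(Rational(11, 2), Mul(Rational(-5, 2), I, Pow(5, Rational(1, 2)))), Rational(1, 6)) = Add(Rational(11, 12), Mul(Rational(-5, 12), I, Pow(5, Rational(1, 2)))) ≈ Add(0.91667, Mul(-0.93169, I)))
Mul(p, Add(Pow(H, 2), -84)) = Mul(Add(Rational(11, 12), Mul(Rational(-5, 12), I, Pow(5, Rational(1, 2)))), Add(Pow(-9, 2), -84)) = Mul(Add(Rational(11, 12), Mul(Rational(-5, 12), I, Pow(5, Rational(1, 2)))), Add(81, -84)) = Mul(Add(Rational(11, 12), Mul(Rational(-5, 12), I, Pow(5, Rational(1, 2)))), -3) = Add(Rational(-11, 4), Mul(Rational(5, 4), I, Pow(5, Rational(1, 2))))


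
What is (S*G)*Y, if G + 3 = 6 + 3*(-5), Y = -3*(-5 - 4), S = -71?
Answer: 23004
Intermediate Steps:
Y = 27 (Y = -3*(-9) = 27)
G = -12 (G = -3 + (6 + 3*(-5)) = -3 + (6 - 15) = -3 - 9 = -12)
(S*G)*Y = -71*(-12)*27 = 852*27 = 23004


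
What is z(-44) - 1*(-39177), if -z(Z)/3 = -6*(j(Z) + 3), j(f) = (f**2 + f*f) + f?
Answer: 108135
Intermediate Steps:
j(f) = f + 2*f**2 (j(f) = (f**2 + f**2) + f = 2*f**2 + f = f + 2*f**2)
z(Z) = 54 + 18*Z*(1 + 2*Z) (z(Z) = -(-18)*(Z*(1 + 2*Z) + 3) = -(-18)*(3 + Z*(1 + 2*Z)) = -3*(-18 - 6*Z*(1 + 2*Z)) = 54 + 18*Z*(1 + 2*Z))
z(-44) - 1*(-39177) = (54 + 18*(-44)*(1 + 2*(-44))) - 1*(-39177) = (54 + 18*(-44)*(1 - 88)) + 39177 = (54 + 18*(-44)*(-87)) + 39177 = (54 + 68904) + 39177 = 68958 + 39177 = 108135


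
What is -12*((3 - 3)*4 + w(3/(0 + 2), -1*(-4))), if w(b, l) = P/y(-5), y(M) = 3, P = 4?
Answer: -16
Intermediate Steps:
w(b, l) = 4/3
-12*((3 - 3)*4 + w(3/(0 + 2), -1*(-4))) = -12*((3 - 3)*4 + 4/3) = -12*(0*4 + 4/3) = -12*(0 + 4/3) = -12*4/3 = -16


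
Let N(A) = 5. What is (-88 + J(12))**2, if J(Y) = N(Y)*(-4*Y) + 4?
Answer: 104976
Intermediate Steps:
J(Y) = 4 - 20*Y (J(Y) = 5*(-4*Y) + 4 = -20*Y + 4 = 4 - 20*Y)
(-88 + J(12))**2 = (-88 + (4 - 20*12))**2 = (-88 + (4 - 240))**2 = (-88 - 236)**2 = (-324)**2 = 104976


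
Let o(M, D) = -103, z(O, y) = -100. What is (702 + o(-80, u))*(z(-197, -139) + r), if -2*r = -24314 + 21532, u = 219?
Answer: 773309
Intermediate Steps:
r = 1391 (r = -(-24314 + 21532)/2 = -½*(-2782) = 1391)
(702 + o(-80, u))*(z(-197, -139) + r) = (702 - 103)*(-100 + 1391) = 599*1291 = 773309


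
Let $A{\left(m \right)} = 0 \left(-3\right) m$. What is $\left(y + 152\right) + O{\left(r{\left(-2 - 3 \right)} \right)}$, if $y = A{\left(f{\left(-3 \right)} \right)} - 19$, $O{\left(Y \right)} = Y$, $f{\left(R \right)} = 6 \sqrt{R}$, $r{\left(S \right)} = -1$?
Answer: $132$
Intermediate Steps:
$A{\left(m \right)} = 0$ ($A{\left(m \right)} = 0 m = 0$)
$y = -19$ ($y = 0 - 19 = -19$)
$\left(y + 152\right) + O{\left(r{\left(-2 - 3 \right)} \right)} = \left(-19 + 152\right) - 1 = 133 - 1 = 132$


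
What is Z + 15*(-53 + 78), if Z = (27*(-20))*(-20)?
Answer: 11175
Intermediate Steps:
Z = 10800 (Z = -540*(-20) = 10800)
Z + 15*(-53 + 78) = 10800 + 15*(-53 + 78) = 10800 + 15*25 = 10800 + 375 = 11175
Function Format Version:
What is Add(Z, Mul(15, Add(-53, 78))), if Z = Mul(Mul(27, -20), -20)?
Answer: 11175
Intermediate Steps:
Z = 10800 (Z = Mul(-540, -20) = 10800)
Add(Z, Mul(15, Add(-53, 78))) = Add(10800, Mul(15, Add(-53, 78))) = Add(10800, Mul(15, 25)) = Add(10800, 375) = 11175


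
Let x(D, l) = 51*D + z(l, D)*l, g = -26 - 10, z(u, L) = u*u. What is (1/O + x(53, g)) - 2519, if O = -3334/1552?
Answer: -77469600/1667 ≈ -46472.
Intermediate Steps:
z(u, L) = u²
g = -36
x(D, l) = l³ + 51*D (x(D, l) = 51*D + l²*l = 51*D + l³ = l³ + 51*D)
O = -1667/776 (O = -3334*1/1552 = -1667/776 ≈ -2.1482)
(1/O + x(53, g)) - 2519 = (1/(-1667/776) + ((-36)³ + 51*53)) - 2519 = (-776/1667 + (-46656 + 2703)) - 2519 = (-776/1667 - 43953) - 2519 = -73270427/1667 - 2519 = -77469600/1667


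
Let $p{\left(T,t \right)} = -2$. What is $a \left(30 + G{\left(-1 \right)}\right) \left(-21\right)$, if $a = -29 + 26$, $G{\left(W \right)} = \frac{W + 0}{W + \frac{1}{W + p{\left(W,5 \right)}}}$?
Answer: $\frac{7749}{4} \approx 1937.3$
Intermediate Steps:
$G{\left(W \right)} = \frac{W}{W + \frac{1}{-2 + W}}$ ($G{\left(W \right)} = \frac{W + 0}{W + \frac{1}{W - 2}} = \frac{W}{W + \frac{1}{-2 + W}}$)
$a = -3$
$a \left(30 + G{\left(-1 \right)}\right) \left(-21\right) = - 3 \left(30 - \frac{-2 - 1}{1 + \left(-1\right)^{2} - -2}\right) \left(-21\right) = - 3 \left(30 - \frac{1}{1 + 1 + 2} \left(-3\right)\right) \left(-21\right) = - 3 \left(30 - \frac{1}{4} \left(-3\right)\right) \left(-21\right) = - 3 \left(30 + \frac{3}{4}\right) \left(-21\right) = - 3 \cdot \frac{123}{4} \left(-21\right) = \left(-3\right) \left(- \frac{2583}{4}\right) = \frac{7749}{4}$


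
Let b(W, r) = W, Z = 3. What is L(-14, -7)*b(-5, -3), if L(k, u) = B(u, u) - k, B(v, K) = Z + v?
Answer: -50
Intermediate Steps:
B(v, K) = 3 + v
L(k, u) = 3 + u - k (L(k, u) = (3 + u) - k = 3 + u - k)
L(-14, -7)*b(-5, -3) = (3 - 7 - 1*(-14))*(-5) = (3 - 7 + 14)*(-5) = 10*(-5) = -50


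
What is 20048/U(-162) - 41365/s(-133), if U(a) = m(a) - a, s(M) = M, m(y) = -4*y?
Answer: 18086017/53865 ≈ 335.77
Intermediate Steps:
U(a) = -5*a (U(a) = -4*a - a = -5*a)
20048/U(-162) - 41365/s(-133) = 20048/((-5*(-162))) - 41365/(-133) = 20048/810 - 41365*(-1/133) = 20048*(1/810) + 41365/133 = 10024/405 + 41365/133 = 18086017/53865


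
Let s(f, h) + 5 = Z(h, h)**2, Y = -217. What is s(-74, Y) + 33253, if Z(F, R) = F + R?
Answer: 221604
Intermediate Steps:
s(f, h) = -5 + 4*h**2 (s(f, h) = -5 + (h + h)**2 = -5 + (2*h)**2 = -5 + 4*h**2)
s(-74, Y) + 33253 = (-5 + 4*(-217)**2) + 33253 = (-5 + 4*47089) + 33253 = (-5 + 188356) + 33253 = 188351 + 33253 = 221604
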